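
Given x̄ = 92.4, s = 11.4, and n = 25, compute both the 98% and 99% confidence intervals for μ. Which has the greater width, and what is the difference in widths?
99% CI is wider by 1.39

df = 24
98% CI: t* = 2.492, (86.72, 98.08), width = 2 · t* · s/√n = 11.36
99% CI: t* = 2.797, (86.02, 98.78), width = 2 · t* · s/√n = 12.75

The 99% CI is wider by 12.75 - 11.36 = 1.39.
Higher confidence requires a wider interval.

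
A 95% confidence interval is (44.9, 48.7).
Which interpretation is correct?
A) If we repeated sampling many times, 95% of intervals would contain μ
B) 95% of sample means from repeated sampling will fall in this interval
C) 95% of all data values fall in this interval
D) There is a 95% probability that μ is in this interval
A

A) Correct — this is the frequentist long-run coverage interpretation.
B) Wrong — coverage applies to intervals containing μ, not to future x̄ values.
C) Wrong — a CI is about the parameter μ, not individual data values.
D) Wrong — μ is fixed; the randomness lives in the interval, not in μ.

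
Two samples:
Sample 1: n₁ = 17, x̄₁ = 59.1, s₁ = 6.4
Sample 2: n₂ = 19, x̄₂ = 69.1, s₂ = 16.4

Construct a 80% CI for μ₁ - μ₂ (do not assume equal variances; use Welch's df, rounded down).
(-15.37, -4.63)

Difference: x̄₁ - x̄₂ = -10.00
SE = √(s₁²/n₁ + s₂²/n₂) = √(6.4²/17 + 16.4²/19) = 4.0700
df = 23.87 → 23 (Welch–Satterthwaite, rounded down)
t* = 1.319

CI: -10.00 ± 1.319 · 4.0700 = -10.00 ± 5.37 = (-15.37, -4.63)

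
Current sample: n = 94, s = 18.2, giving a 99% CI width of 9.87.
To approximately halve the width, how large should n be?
n ≈ 376

CI width ∝ 1/√n
To reduce width by factor 2, need √n to grow by 2 → need 2² = 4 times as many samples.

Current: n = 94, width = 9.87
New: n = 376, width ≈ 4.86

Width reduced by factor of 9.87/4.86 = 2.03.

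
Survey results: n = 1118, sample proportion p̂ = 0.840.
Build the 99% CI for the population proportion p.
(0.812, 0.868)

Proportion CI:
SE = √(p̂(1-p̂)/n) = √(0.840 · 0.160 / 1118) = 0.01096

z* = 2.576
Margin = z* · SE = 2.576 · 0.01096 = 0.0282

CI: 0.840 ± 0.0282 = (0.812, 0.868)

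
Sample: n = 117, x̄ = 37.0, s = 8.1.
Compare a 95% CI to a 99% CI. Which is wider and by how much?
99% CI is wider by 0.95

df = 116
95% CI: t* = 1.981, (35.52, 38.48), width = 2 · t* · s/√n = 2.97
99% CI: t* = 2.619, (35.04, 38.96), width = 2 · t* · s/√n = 3.92

The 99% CI is wider by 3.92 - 2.97 = 0.95.
Higher confidence requires a wider interval.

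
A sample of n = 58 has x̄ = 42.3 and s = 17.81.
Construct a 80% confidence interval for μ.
(39.27, 45.33)

t-interval (σ unknown):
df = n - 1 = 57
t* = 1.297 for 80% confidence

Margin of error = t* · s/√n = 1.297 · 17.81/√58 = 3.03

CI: (39.27, 45.33)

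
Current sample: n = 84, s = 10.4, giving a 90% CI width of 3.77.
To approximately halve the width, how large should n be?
n ≈ 336

CI width ∝ 1/√n
To reduce width by factor 2, need √n to grow by 2 → need 2² = 4 times as many samples.

Current: n = 84, width = 3.77
New: n = 336, width ≈ 1.87

Width reduced by factor of 3.77/1.87 = 2.02.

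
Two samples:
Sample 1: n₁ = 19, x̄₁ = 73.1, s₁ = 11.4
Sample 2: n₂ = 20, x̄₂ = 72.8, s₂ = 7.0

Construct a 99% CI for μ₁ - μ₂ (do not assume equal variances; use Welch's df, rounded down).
(-8.10, 8.70)

Difference: x̄₁ - x̄₂ = 0.30
SE = √(s₁²/n₁ + s₂²/n₂) = √(11.4²/19 + 7.0²/20) = 3.0480
df = 29.61 → 29 (Welch–Satterthwaite, rounded down)
t* = 2.756

CI: 0.30 ± 2.756 · 3.0480 = 0.30 ± 8.40 = (-8.10, 8.70)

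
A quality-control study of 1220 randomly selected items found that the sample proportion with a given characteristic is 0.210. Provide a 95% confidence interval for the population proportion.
(0.187, 0.233)

Proportion CI:
SE = √(p̂(1-p̂)/n) = √(0.210 · 0.790 / 1220) = 0.01166

z* = 1.960
Margin = z* · SE = 1.960 · 0.01166 = 0.0229

CI: 0.210 ± 0.0229 = (0.187, 0.233)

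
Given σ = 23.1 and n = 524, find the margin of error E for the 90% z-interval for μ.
Margin of error = 1.66

Margin of error = z* · σ/√n
= 1.645 · 23.1/√524
= 1.645 · 23.1/22.8910
= 1.66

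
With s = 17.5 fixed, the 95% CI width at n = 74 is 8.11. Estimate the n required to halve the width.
n ≈ 296

CI width ∝ 1/√n
To reduce width by factor 2, need √n to grow by 2 → need 2² = 4 times as many samples.

Current: n = 74, width = 8.11
New: n = 296, width ≈ 4.00

Width reduced by factor of 8.11/4.00 = 2.03.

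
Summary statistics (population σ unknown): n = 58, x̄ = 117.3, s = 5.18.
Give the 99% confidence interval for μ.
(115.49, 119.11)

t-interval (σ unknown):
df = n - 1 = 57
t* = 2.665 for 99% confidence

Margin of error = t* · s/√n = 2.665 · 5.18/√58 = 1.81

CI: (115.49, 119.11)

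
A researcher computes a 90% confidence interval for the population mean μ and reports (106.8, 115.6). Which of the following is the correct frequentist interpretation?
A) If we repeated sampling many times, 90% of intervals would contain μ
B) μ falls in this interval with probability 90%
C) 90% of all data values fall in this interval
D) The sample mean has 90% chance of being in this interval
A

A) Correct — this is the frequentist long-run coverage interpretation.
B) Wrong — μ is fixed; the randomness lives in the interval, not in μ.
C) Wrong — a CI is about the parameter μ, not individual data values.
D) Wrong — x̄ is observed and sits in the interval by construction.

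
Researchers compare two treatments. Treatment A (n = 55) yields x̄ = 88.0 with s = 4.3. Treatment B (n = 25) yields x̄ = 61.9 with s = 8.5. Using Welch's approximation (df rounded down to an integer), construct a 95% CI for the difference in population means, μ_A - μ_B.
(22.43, 29.77)

Difference: x̄₁ - x̄₂ = 26.10
SE = √(s₁²/n₁ + s₂²/n₂) = √(4.3²/55 + 8.5²/25) = 1.7962
df = 29.73 → 29 (Welch–Satterthwaite, rounded down)
t* = 2.045

CI: 26.10 ± 2.045 · 1.7962 = 26.10 ± 3.67 = (22.43, 29.77)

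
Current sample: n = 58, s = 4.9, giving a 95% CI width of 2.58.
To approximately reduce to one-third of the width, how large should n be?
n ≈ 522

CI width ∝ 1/√n
To reduce width by factor 3, need √n to grow by 3 → need 3² = 9 times as many samples.

Current: n = 58, width = 2.58
New: n = 522, width ≈ 0.84

Width reduced by factor of 2.58/0.84 = 3.07.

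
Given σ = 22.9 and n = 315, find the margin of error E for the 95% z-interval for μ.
Margin of error = 2.53

Margin of error = z* · σ/√n
= 1.960 · 22.9/√315
= 1.960 · 22.9/17.7482
= 2.53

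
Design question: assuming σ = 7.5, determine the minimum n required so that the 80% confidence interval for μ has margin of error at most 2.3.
n ≥ 18

For margin E ≤ 2.3:
n ≥ (z* · σ / E)²
n ≥ (1.282 · 7.5 / 2.3)²
n ≥ 17.48

Minimum n = 18 (rounding up)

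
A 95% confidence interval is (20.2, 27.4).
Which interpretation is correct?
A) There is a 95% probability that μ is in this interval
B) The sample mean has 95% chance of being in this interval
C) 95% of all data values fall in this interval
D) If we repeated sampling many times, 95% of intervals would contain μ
D

A) Wrong — μ is fixed; the randomness lives in the interval, not in μ.
B) Wrong — x̄ is observed and sits in the interval by construction.
C) Wrong — a CI is about the parameter μ, not individual data values.
D) Correct — this is the frequentist long-run coverage interpretation.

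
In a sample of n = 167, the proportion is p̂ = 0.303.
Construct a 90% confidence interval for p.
(0.245, 0.361)

Proportion CI:
SE = √(p̂(1-p̂)/n) = √(0.303 · 0.697 / 167) = 0.03556

z* = 1.645
Margin = z* · SE = 1.645 · 0.03556 = 0.0585

CI: 0.303 ± 0.0585 = (0.245, 0.361)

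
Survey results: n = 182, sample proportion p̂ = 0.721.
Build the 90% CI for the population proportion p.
(0.666, 0.776)

Proportion CI:
SE = √(p̂(1-p̂)/n) = √(0.721 · 0.279 / 182) = 0.03325

z* = 1.645
Margin = z* · SE = 1.645 · 0.03325 = 0.0547

CI: 0.721 ± 0.0547 = (0.666, 0.776)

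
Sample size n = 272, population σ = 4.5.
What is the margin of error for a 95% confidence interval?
Margin of error = 0.53

Margin of error = z* · σ/√n
= 1.960 · 4.5/√272
= 1.960 · 4.5/16.4924
= 0.53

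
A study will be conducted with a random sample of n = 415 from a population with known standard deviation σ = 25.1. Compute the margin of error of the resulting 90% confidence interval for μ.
Margin of error = 2.03

Margin of error = z* · σ/√n
= 1.645 · 25.1/√415
= 1.645 · 25.1/20.3715
= 2.03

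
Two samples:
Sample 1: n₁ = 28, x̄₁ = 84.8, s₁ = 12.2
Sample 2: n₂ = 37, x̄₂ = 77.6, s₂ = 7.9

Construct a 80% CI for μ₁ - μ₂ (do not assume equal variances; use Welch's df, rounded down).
(3.75, 10.65)

Difference: x̄₁ - x̄₂ = 7.20
SE = √(s₁²/n₁ + s₂²/n₂) = √(12.2²/28 + 7.9²/37) = 2.6462
df = 43.56 → 43 (Welch–Satterthwaite, rounded down)
t* = 1.302

CI: 7.20 ± 1.302 · 2.6462 = 7.20 ± 3.45 = (3.75, 10.65)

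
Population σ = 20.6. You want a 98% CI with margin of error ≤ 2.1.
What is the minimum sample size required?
n ≥ 521

For margin E ≤ 2.1:
n ≥ (z* · σ / E)²
n ≥ (2.326 · 20.6 / 2.1)²
n ≥ 520.61

Minimum n = 521 (rounding up)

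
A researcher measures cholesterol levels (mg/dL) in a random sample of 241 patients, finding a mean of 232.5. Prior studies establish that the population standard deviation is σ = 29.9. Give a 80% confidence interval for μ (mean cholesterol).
(230.03, 234.97)

z-interval (σ known):
z* = 1.282 for 80% confidence

Margin of error = z* · σ/√n = 1.282 · 29.9/√241 = 2.47

CI: (232.5 - 2.47, 232.5 + 2.47) = (230.03, 234.97)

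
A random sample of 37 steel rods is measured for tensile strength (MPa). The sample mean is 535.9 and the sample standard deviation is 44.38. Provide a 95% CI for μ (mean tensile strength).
(521.10, 550.70)

t-interval (σ unknown):
df = n - 1 = 36
t* = 2.028 for 95% confidence

Margin of error = t* · s/√n = 2.028 · 44.38/√37 = 14.80

CI: (521.10, 550.70)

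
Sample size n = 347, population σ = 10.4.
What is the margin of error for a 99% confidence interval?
Margin of error = 1.44

Margin of error = z* · σ/√n
= 2.576 · 10.4/√347
= 2.576 · 10.4/18.6279
= 1.44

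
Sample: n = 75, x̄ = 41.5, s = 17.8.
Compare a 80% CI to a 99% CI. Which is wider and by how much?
99% CI is wider by 5.55

df = 74
80% CI: t* = 1.293, (38.84, 44.16), width = 2 · t* · s/√n = 5.32
99% CI: t* = 2.644, (36.07, 46.93), width = 2 · t* · s/√n = 10.87

The 99% CI is wider by 10.87 - 5.32 = 5.55.
Higher confidence requires a wider interval.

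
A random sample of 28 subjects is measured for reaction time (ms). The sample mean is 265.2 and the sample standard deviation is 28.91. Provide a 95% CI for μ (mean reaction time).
(253.99, 276.41)

t-interval (σ unknown):
df = n - 1 = 27
t* = 2.052 for 95% confidence

Margin of error = t* · s/√n = 2.052 · 28.91/√28 = 11.21

CI: (253.99, 276.41)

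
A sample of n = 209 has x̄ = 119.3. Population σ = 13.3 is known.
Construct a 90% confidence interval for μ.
(117.79, 120.81)

z-interval (σ known):
z* = 1.645 for 90% confidence

Margin of error = z* · σ/√n = 1.645 · 13.3/√209 = 1.51

CI: (119.3 - 1.51, 119.3 + 1.51) = (117.79, 120.81)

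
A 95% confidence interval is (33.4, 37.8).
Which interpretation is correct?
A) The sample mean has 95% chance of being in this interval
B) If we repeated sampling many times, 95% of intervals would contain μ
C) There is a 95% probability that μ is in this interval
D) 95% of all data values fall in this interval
B

A) Wrong — x̄ is observed and sits in the interval by construction.
B) Correct — this is the frequentist long-run coverage interpretation.
C) Wrong — μ is fixed; the randomness lives in the interval, not in μ.
D) Wrong — a CI is about the parameter μ, not individual data values.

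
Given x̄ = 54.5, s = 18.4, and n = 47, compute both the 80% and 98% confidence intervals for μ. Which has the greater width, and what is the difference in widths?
98% CI is wider by 5.96

df = 46
80% CI: t* = 1.300, (51.01, 57.99), width = 2 · t* · s/√n = 6.98
98% CI: t* = 2.410, (48.03, 60.97), width = 2 · t* · s/√n = 12.94

The 98% CI is wider by 12.94 - 6.98 = 5.96.
Higher confidence requires a wider interval.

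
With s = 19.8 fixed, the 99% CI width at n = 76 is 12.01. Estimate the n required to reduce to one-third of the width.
n ≈ 684

CI width ∝ 1/√n
To reduce width by factor 3, need √n to grow by 3 → need 3² = 9 times as many samples.

Current: n = 76, width = 12.01
New: n = 684, width ≈ 3.91

Width reduced by factor of 12.01/3.91 = 3.07.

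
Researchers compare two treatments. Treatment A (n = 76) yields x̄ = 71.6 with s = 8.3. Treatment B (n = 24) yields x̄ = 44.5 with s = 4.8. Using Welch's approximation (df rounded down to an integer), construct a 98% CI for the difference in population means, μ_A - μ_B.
(23.85, 30.35)

Difference: x̄₁ - x̄₂ = 27.10
SE = √(s₁²/n₁ + s₂²/n₂) = √(8.3²/76 + 4.8²/24) = 1.3662
df = 68.27 → 68 (Welch–Satterthwaite, rounded down)
t* = 2.382

CI: 27.10 ± 2.382 · 1.3662 = 27.10 ± 3.25 = (23.85, 30.35)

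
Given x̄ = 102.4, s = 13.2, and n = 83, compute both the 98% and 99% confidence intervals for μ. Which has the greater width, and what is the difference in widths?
99% CI is wider by 0.76

df = 82
98% CI: t* = 2.373, (98.96, 105.84), width = 2 · t* · s/√n = 6.88
99% CI: t* = 2.637, (98.58, 106.22), width = 2 · t* · s/√n = 7.64

The 99% CI is wider by 7.64 - 6.88 = 0.76.
Higher confidence requires a wider interval.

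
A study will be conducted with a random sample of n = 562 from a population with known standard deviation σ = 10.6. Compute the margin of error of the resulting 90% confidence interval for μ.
Margin of error = 0.74

Margin of error = z* · σ/√n
= 1.645 · 10.6/√562
= 1.645 · 10.6/23.7065
= 0.74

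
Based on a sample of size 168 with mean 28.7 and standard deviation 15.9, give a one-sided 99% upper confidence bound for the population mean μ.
μ ≤ 31.58

Upper bound (one-sided):
t* = 2.349 (one-sided for 99%)
Upper bound = x̄ + t* · s/√n = 28.7 + 2.349 · 15.9/√168 = 31.58

We are 99% confident that μ ≤ 31.58.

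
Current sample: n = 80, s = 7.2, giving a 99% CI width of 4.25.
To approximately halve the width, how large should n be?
n ≈ 320

CI width ∝ 1/√n
To reduce width by factor 2, need √n to grow by 2 → need 2² = 4 times as many samples.

Current: n = 80, width = 4.25
New: n = 320, width ≈ 2.09

Width reduced by factor of 4.25/2.09 = 2.03.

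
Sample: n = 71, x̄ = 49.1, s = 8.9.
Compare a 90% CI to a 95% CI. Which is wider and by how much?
95% CI is wider by 0.69

df = 70
90% CI: t* = 1.667, (47.34, 50.86), width = 2 · t* · s/√n = 3.52
95% CI: t* = 1.994, (46.99, 51.21), width = 2 · t* · s/√n = 4.21

The 95% CI is wider by 4.21 - 3.52 = 0.69.
Higher confidence requires a wider interval.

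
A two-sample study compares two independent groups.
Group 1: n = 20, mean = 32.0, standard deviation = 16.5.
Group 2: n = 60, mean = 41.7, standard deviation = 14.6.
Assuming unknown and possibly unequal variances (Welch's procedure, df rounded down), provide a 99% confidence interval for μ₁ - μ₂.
(-21.12, 1.72)

Difference: x̄₁ - x̄₂ = -9.70
SE = √(s₁²/n₁ + s₂²/n₂) = √(16.5²/20 + 14.6²/60) = 4.1431
df = 29.56 → 29 (Welch–Satterthwaite, rounded down)
t* = 2.756

CI: -9.70 ± 2.756 · 4.1431 = -9.70 ± 11.42 = (-21.12, 1.72)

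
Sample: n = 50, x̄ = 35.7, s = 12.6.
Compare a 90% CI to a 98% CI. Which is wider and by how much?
98% CI is wider by 2.59

df = 49
90% CI: t* = 1.677, (32.71, 38.69), width = 2 · t* · s/√n = 5.98
98% CI: t* = 2.405, (31.41, 39.99), width = 2 · t* · s/√n = 8.57

The 98% CI is wider by 8.57 - 5.98 = 2.59.
Higher confidence requires a wider interval.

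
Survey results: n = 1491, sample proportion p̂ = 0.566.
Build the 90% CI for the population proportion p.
(0.545, 0.587)

Proportion CI:
SE = √(p̂(1-p̂)/n) = √(0.566 · 0.434 / 1491) = 0.01284

z* = 1.645
Margin = z* · SE = 1.645 · 0.01284 = 0.0211

CI: 0.566 ± 0.0211 = (0.545, 0.587)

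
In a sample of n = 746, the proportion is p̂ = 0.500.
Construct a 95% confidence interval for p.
(0.464, 0.536)

Proportion CI:
SE = √(p̂(1-p̂)/n) = √(0.500 · 0.500 / 746) = 0.01831

z* = 1.960
Margin = z* · SE = 1.960 · 0.01831 = 0.0359

CI: 0.500 ± 0.0359 = (0.464, 0.536)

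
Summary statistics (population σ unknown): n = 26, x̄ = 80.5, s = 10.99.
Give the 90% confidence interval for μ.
(76.82, 84.18)

t-interval (σ unknown):
df = n - 1 = 25
t* = 1.708 for 90% confidence

Margin of error = t* · s/√n = 1.708 · 10.99/√26 = 3.68

CI: (76.82, 84.18)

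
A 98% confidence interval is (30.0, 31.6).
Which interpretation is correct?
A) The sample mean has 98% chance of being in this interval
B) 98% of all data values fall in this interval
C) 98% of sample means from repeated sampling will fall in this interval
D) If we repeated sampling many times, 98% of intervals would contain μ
D

A) Wrong — x̄ is observed and sits in the interval by construction.
B) Wrong — a CI is about the parameter μ, not individual data values.
C) Wrong — coverage applies to intervals containing μ, not to future x̄ values.
D) Correct — this is the frequentist long-run coverage interpretation.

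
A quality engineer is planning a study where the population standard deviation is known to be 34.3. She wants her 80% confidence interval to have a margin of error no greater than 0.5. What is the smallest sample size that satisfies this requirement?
n ≥ 7735

For margin E ≤ 0.5:
n ≥ (z* · σ / E)²
n ≥ (1.282 · 34.3 / 0.5)²
n ≥ 7734.36

Minimum n = 7735 (rounding up)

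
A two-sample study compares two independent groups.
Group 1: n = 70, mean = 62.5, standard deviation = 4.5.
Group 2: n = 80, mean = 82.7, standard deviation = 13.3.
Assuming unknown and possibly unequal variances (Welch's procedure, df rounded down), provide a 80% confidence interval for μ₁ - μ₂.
(-22.24, -18.16)

Difference: x̄₁ - x̄₂ = -20.20
SE = √(s₁²/n₁ + s₂²/n₂) = √(4.5²/70 + 13.3²/80) = 1.5813
df = 99.08 → 99 (Welch–Satterthwaite, rounded down)
t* = 1.290

CI: -20.20 ± 1.290 · 1.5813 = -20.20 ± 2.04 = (-22.24, -18.16)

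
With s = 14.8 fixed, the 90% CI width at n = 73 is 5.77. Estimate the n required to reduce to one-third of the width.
n ≈ 657

CI width ∝ 1/√n
To reduce width by factor 3, need √n to grow by 3 → need 3² = 9 times as many samples.

Current: n = 73, width = 5.77
New: n = 657, width ≈ 1.90

Width reduced by factor of 5.77/1.90 = 3.04.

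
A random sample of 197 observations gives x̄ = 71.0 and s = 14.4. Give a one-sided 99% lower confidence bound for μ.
μ ≥ 68.59

Lower bound (one-sided):
t* = 2.346 (one-sided for 99%)
Lower bound = x̄ - t* · s/√n = 71.0 - 2.346 · 14.4/√197 = 68.59

We are 99% confident that μ ≥ 68.59.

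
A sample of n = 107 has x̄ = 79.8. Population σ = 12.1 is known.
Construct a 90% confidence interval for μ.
(77.88, 81.72)

z-interval (σ known):
z* = 1.645 for 90% confidence

Margin of error = z* · σ/√n = 1.645 · 12.1/√107 = 1.92

CI: (79.8 - 1.92, 79.8 + 1.92) = (77.88, 81.72)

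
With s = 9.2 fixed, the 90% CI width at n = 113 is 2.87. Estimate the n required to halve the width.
n ≈ 452

CI width ∝ 1/√n
To reduce width by factor 2, need √n to grow by 2 → need 2² = 4 times as many samples.

Current: n = 113, width = 2.87
New: n = 452, width ≈ 1.43

Width reduced by factor of 2.87/1.43 = 2.01.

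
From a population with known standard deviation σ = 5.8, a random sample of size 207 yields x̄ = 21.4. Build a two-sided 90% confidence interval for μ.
(20.74, 22.06)

z-interval (σ known):
z* = 1.645 for 90% confidence

Margin of error = z* · σ/√n = 1.645 · 5.8/√207 = 0.66

CI: (21.4 - 0.66, 21.4 + 0.66) = (20.74, 22.06)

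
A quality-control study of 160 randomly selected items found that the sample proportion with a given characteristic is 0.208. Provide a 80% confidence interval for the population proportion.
(0.167, 0.249)

Proportion CI:
SE = √(p̂(1-p̂)/n) = √(0.208 · 0.792 / 160) = 0.03209

z* = 1.282
Margin = z* · SE = 1.282 · 0.03209 = 0.0411

CI: 0.208 ± 0.0411 = (0.167, 0.249)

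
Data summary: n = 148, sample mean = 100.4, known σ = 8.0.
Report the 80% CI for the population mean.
(99.56, 101.24)

z-interval (σ known):
z* = 1.282 for 80% confidence

Margin of error = z* · σ/√n = 1.282 · 8.0/√148 = 0.84

CI: (100.4 - 0.84, 100.4 + 0.84) = (99.56, 101.24)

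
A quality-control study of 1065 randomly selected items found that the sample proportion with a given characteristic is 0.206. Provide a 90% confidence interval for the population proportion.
(0.186, 0.226)

Proportion CI:
SE = √(p̂(1-p̂)/n) = √(0.206 · 0.794 / 1065) = 0.01239

z* = 1.645
Margin = z* · SE = 1.645 · 0.01239 = 0.0204

CI: 0.206 ± 0.0204 = (0.186, 0.226)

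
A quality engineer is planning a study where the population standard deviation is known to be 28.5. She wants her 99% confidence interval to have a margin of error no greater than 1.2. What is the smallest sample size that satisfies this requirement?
n ≥ 3743

For margin E ≤ 1.2:
n ≥ (z* · σ / E)²
n ≥ (2.576 · 28.5 / 1.2)²
n ≥ 3742.99

Minimum n = 3743 (rounding up)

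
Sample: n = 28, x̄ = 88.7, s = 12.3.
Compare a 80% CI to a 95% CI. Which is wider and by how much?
95% CI is wider by 3.43

df = 27
80% CI: t* = 1.314, (85.65, 91.75), width = 2 · t* · s/√n = 6.11
95% CI: t* = 2.052, (83.93, 93.47), width = 2 · t* · s/√n = 9.54

The 95% CI is wider by 9.54 - 6.11 = 3.43.
Higher confidence requires a wider interval.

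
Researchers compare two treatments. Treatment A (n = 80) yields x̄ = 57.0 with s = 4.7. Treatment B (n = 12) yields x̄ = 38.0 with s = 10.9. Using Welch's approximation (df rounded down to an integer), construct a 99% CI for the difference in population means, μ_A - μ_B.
(9.09, 28.91)

Difference: x̄₁ - x̄₂ = 19.00
SE = √(s₁²/n₁ + s₂²/n₂) = √(4.7²/80 + 10.9²/12) = 3.1901
df = 11.62 → 11 (Welch–Satterthwaite, rounded down)
t* = 3.106

CI: 19.00 ± 3.106 · 3.1901 = 19.00 ± 9.91 = (9.09, 28.91)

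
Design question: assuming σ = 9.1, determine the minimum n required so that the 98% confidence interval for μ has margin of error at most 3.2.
n ≥ 44

For margin E ≤ 3.2:
n ≥ (z* · σ / E)²
n ≥ (2.326 · 9.1 / 3.2)²
n ≥ 43.75

Minimum n = 44 (rounding up)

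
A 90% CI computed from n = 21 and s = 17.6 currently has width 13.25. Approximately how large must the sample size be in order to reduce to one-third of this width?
n ≈ 189

CI width ∝ 1/√n
To reduce width by factor 3, need √n to grow by 3 → need 3² = 9 times as many samples.

Current: n = 21, width = 13.25
New: n = 189, width ≈ 4.23

Width reduced by factor of 13.25/4.23 = 3.13.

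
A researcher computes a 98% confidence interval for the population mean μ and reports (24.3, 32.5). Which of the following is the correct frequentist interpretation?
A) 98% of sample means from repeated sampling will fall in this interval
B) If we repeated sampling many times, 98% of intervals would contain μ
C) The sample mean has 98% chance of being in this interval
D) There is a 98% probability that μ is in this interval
B

A) Wrong — coverage applies to intervals containing μ, not to future x̄ values.
B) Correct — this is the frequentist long-run coverage interpretation.
C) Wrong — x̄ is observed and sits in the interval by construction.
D) Wrong — μ is fixed; the randomness lives in the interval, not in μ.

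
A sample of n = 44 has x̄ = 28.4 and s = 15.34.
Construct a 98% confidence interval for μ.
(22.81, 33.99)

t-interval (σ unknown):
df = n - 1 = 43
t* = 2.416 for 98% confidence

Margin of error = t* · s/√n = 2.416 · 15.34/√44 = 5.59

CI: (22.81, 33.99)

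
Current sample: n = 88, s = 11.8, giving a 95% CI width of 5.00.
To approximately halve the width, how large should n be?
n ≈ 352

CI width ∝ 1/√n
To reduce width by factor 2, need √n to grow by 2 → need 2² = 4 times as many samples.

Current: n = 88, width = 5.00
New: n = 352, width ≈ 2.47

Width reduced by factor of 5.00/2.47 = 2.02.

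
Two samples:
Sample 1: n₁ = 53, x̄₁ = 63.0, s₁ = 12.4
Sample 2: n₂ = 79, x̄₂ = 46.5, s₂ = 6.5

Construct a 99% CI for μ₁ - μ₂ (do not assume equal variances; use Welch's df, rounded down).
(11.59, 21.41)

Difference: x̄₁ - x̄₂ = 16.50
SE = √(s₁²/n₁ + s₂²/n₂) = √(12.4²/53 + 6.5²/79) = 1.8536
df = 71.32 → 71 (Welch–Satterthwaite, rounded down)
t* = 2.647

CI: 16.50 ± 2.647 · 1.8536 = 16.50 ± 4.91 = (11.59, 21.41)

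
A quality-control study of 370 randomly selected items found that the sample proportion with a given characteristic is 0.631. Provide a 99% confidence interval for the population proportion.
(0.566, 0.696)

Proportion CI:
SE = √(p̂(1-p̂)/n) = √(0.631 · 0.369 / 370) = 0.02509

z* = 2.576
Margin = z* · SE = 2.576 · 0.02509 = 0.0646

CI: 0.631 ± 0.0646 = (0.566, 0.696)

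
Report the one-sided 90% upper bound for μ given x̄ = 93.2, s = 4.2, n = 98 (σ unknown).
μ ≤ 93.75

Upper bound (one-sided):
t* = 1.290 (one-sided for 90%)
Upper bound = x̄ + t* · s/√n = 93.2 + 1.290 · 4.2/√98 = 93.75

We are 90% confident that μ ≤ 93.75.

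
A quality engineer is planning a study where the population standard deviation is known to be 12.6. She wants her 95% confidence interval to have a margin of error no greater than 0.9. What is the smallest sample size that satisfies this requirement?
n ≥ 753

For margin E ≤ 0.9:
n ≥ (z* · σ / E)²
n ≥ (1.960 · 12.6 / 0.9)²
n ≥ 752.95

Minimum n = 753 (rounding up)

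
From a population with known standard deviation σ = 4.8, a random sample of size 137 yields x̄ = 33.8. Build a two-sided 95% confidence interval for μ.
(33.00, 34.60)

z-interval (σ known):
z* = 1.960 for 95% confidence

Margin of error = z* · σ/√n = 1.960 · 4.8/√137 = 0.80

CI: (33.8 - 0.80, 33.8 + 0.80) = (33.00, 34.60)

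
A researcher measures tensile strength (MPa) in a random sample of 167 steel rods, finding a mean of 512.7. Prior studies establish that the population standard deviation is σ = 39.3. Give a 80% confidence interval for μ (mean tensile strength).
(508.80, 516.60)

z-interval (σ known):
z* = 1.282 for 80% confidence

Margin of error = z* · σ/√n = 1.282 · 39.3/√167 = 3.90

CI: (512.7 - 3.90, 512.7 + 3.90) = (508.80, 516.60)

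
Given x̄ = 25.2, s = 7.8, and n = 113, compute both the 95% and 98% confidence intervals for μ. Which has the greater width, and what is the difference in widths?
98% CI is wider by 0.55

df = 112
95% CI: t* = 1.981, (23.75, 26.65), width = 2 · t* · s/√n = 2.91
98% CI: t* = 2.360, (23.47, 26.93), width = 2 · t* · s/√n = 3.46

The 98% CI is wider by 3.46 - 2.91 = 0.55.
Higher confidence requires a wider interval.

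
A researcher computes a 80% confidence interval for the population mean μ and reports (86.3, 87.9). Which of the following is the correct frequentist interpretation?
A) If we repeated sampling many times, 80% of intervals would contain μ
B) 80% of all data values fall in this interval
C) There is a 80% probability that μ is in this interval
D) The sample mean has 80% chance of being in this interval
A

A) Correct — this is the frequentist long-run coverage interpretation.
B) Wrong — a CI is about the parameter μ, not individual data values.
C) Wrong — μ is fixed; the randomness lives in the interval, not in μ.
D) Wrong — x̄ is observed and sits in the interval by construction.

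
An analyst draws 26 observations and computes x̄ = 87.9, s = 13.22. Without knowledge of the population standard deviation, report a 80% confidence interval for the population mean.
(84.49, 91.31)

t-interval (σ unknown):
df = n - 1 = 25
t* = 1.316 for 80% confidence

Margin of error = t* · s/√n = 1.316 · 13.22/√26 = 3.41

CI: (84.49, 91.31)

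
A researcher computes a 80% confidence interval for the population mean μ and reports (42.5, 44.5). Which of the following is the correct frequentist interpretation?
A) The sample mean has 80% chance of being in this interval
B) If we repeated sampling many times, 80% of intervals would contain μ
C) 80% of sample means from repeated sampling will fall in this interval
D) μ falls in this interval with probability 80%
B

A) Wrong — x̄ is observed and sits in the interval by construction.
B) Correct — this is the frequentist long-run coverage interpretation.
C) Wrong — coverage applies to intervals containing μ, not to future x̄ values.
D) Wrong — μ is fixed; the randomness lives in the interval, not in μ.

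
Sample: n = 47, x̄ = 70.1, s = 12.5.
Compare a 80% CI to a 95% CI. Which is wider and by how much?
95% CI is wider by 2.60

df = 46
80% CI: t* = 1.300, (67.73, 72.47), width = 2 · t* · s/√n = 4.74
95% CI: t* = 2.013, (66.43, 73.77), width = 2 · t* · s/√n = 7.34

The 95% CI is wider by 7.34 - 4.74 = 2.60.
Higher confidence requires a wider interval.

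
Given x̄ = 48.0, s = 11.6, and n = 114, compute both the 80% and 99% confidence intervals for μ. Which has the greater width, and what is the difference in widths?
99% CI is wider by 2.89

df = 113
80% CI: t* = 1.289, (46.60, 49.40), width = 2 · t* · s/√n = 2.80
99% CI: t* = 2.620, (45.15, 50.85), width = 2 · t* · s/√n = 5.69

The 99% CI is wider by 5.69 - 2.80 = 2.89.
Higher confidence requires a wider interval.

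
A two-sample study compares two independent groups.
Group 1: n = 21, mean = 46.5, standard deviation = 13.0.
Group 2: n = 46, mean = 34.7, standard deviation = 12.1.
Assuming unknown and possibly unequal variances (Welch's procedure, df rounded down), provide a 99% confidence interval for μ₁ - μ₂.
(2.69, 20.91)

Difference: x̄₁ - x̄₂ = 11.80
SE = √(s₁²/n₁ + s₂²/n₂) = √(13.0²/21 + 12.1²/46) = 3.3512
df = 36.42 → 36 (Welch–Satterthwaite, rounded down)
t* = 2.719

CI: 11.80 ± 2.719 · 3.3512 = 11.80 ± 9.11 = (2.69, 20.91)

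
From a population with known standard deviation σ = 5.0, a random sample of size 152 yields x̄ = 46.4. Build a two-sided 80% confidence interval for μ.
(45.88, 46.92)

z-interval (σ known):
z* = 1.282 for 80% confidence

Margin of error = z* · σ/√n = 1.282 · 5.0/√152 = 0.52

CI: (46.4 - 0.52, 46.4 + 0.52) = (45.88, 46.92)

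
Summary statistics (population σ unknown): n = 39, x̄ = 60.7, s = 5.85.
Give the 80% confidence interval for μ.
(59.48, 61.92)

t-interval (σ unknown):
df = n - 1 = 38
t* = 1.304 for 80% confidence

Margin of error = t* · s/√n = 1.304 · 5.85/√39 = 1.22

CI: (59.48, 61.92)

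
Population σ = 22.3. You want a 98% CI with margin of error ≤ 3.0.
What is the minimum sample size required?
n ≥ 299

For margin E ≤ 3.0:
n ≥ (z* · σ / E)²
n ≥ (2.326 · 22.3 / 3.0)²
n ≥ 298.94

Minimum n = 299 (rounding up)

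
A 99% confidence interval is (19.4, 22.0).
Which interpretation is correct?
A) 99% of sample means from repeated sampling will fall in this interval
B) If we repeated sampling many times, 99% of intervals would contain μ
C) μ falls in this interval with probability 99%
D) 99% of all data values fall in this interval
B

A) Wrong — coverage applies to intervals containing μ, not to future x̄ values.
B) Correct — this is the frequentist long-run coverage interpretation.
C) Wrong — μ is fixed; the randomness lives in the interval, not in μ.
D) Wrong — a CI is about the parameter μ, not individual data values.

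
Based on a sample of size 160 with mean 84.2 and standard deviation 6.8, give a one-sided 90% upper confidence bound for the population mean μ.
μ ≤ 84.89

Upper bound (one-sided):
t* = 1.287 (one-sided for 90%)
Upper bound = x̄ + t* · s/√n = 84.2 + 1.287 · 6.8/√160 = 84.89

We are 90% confident that μ ≤ 84.89.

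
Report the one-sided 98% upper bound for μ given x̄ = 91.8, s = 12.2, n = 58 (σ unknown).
μ ≤ 95.17

Upper bound (one-sided):
t* = 2.102 (one-sided for 98%)
Upper bound = x̄ + t* · s/√n = 91.8 + 2.102 · 12.2/√58 = 95.17

We are 98% confident that μ ≤ 95.17.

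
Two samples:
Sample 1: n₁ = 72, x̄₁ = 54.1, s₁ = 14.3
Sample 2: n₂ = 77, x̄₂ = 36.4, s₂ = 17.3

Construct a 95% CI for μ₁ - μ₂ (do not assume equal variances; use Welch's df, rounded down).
(12.57, 22.83)

Difference: x̄₁ - x̄₂ = 17.70
SE = √(s₁²/n₁ + s₂²/n₂) = √(14.3²/72 + 17.3²/77) = 2.5937
df = 144.86 → 144 (Welch–Satterthwaite, rounded down)
t* = 1.977

CI: 17.70 ± 1.977 · 2.5937 = 17.70 ± 5.13 = (12.57, 22.83)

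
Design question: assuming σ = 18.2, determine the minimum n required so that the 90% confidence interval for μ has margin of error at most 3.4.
n ≥ 78

For margin E ≤ 3.4:
n ≥ (z* · σ / E)²
n ≥ (1.645 · 18.2 / 3.4)²
n ≥ 77.54

Minimum n = 78 (rounding up)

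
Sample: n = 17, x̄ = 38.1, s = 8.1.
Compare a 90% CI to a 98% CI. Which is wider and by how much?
98% CI is wider by 3.29

df = 16
90% CI: t* = 1.746, (34.67, 41.53), width = 2 · t* · s/√n = 6.86
98% CI: t* = 2.583, (33.03, 43.17), width = 2 · t* · s/√n = 10.15

The 98% CI is wider by 10.15 - 6.86 = 3.29.
Higher confidence requires a wider interval.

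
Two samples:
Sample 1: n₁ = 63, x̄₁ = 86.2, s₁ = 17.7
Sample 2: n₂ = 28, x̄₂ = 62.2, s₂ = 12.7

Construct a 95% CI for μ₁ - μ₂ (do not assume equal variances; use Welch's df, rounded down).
(17.47, 30.53)

Difference: x̄₁ - x̄₂ = 24.00
SE = √(s₁²/n₁ + s₂²/n₂) = √(17.7²/63 + 12.7²/28) = 3.2762
df = 70.77 → 70 (Welch–Satterthwaite, rounded down)
t* = 1.994

CI: 24.00 ± 1.994 · 3.2762 = 24.00 ± 6.53 = (17.47, 30.53)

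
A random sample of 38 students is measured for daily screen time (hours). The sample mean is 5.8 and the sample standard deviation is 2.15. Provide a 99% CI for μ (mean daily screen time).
(4.85, 6.75)

t-interval (σ unknown):
df = n - 1 = 37
t* = 2.715 for 99% confidence

Margin of error = t* · s/√n = 2.715 · 2.15/√38 = 0.95

CI: (4.85, 6.75)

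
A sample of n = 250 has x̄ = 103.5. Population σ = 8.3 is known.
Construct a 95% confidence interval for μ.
(102.47, 104.53)

z-interval (σ known):
z* = 1.960 for 95% confidence

Margin of error = z* · σ/√n = 1.960 · 8.3/√250 = 1.03

CI: (103.5 - 1.03, 103.5 + 1.03) = (102.47, 104.53)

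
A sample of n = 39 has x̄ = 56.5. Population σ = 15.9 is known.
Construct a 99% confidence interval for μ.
(49.94, 63.06)

z-interval (σ known):
z* = 2.576 for 99% confidence

Margin of error = z* · σ/√n = 2.576 · 15.9/√39 = 6.56

CI: (56.5 - 6.56, 56.5 + 6.56) = (49.94, 63.06)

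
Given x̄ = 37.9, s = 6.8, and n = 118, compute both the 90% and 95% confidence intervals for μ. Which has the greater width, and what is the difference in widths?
95% CI is wider by 0.40

df = 117
90% CI: t* = 1.658, (36.86, 38.94), width = 2 · t* · s/√n = 2.08
95% CI: t* = 1.980, (36.66, 39.14), width = 2 · t* · s/√n = 2.48

The 95% CI is wider by 2.48 - 2.08 = 0.40.
Higher confidence requires a wider interval.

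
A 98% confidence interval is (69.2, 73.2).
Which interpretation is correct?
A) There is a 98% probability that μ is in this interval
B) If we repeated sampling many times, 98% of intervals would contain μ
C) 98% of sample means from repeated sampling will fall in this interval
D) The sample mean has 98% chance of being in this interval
B

A) Wrong — μ is fixed; the randomness lives in the interval, not in μ.
B) Correct — this is the frequentist long-run coverage interpretation.
C) Wrong — coverage applies to intervals containing μ, not to future x̄ values.
D) Wrong — x̄ is observed and sits in the interval by construction.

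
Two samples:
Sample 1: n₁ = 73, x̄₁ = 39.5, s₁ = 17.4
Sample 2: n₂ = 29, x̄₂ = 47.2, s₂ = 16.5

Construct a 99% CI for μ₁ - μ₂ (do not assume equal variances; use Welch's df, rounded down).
(-17.52, 2.12)

Difference: x̄₁ - x̄₂ = -7.70
SE = √(s₁²/n₁ + s₂²/n₂) = √(17.4²/73 + 16.5²/29) = 3.6790
df = 54.10 → 54 (Welch–Satterthwaite, rounded down)
t* = 2.670

CI: -7.70 ± 2.670 · 3.6790 = -7.70 ± 9.82 = (-17.52, 2.12)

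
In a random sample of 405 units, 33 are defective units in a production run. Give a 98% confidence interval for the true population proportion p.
(0.050, 0.113)

Proportion CI:
p̂ = 33/405 = 0.08148
SE = √(p̂(1-p̂)/n) = √(0.08148 · 0.91852 / 405) = 0.01359

z* = 2.326
Margin = z* · SE = 2.326 · 0.01359 = 0.0316

CI: 0.08148 ± 0.0316 = (0.050, 0.113)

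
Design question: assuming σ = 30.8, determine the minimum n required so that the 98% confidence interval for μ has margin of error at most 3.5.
n ≥ 419

For margin E ≤ 3.5:
n ≥ (z* · σ / E)²
n ≥ (2.326 · 30.8 / 3.5)²
n ≥ 418.97

Minimum n = 419 (rounding up)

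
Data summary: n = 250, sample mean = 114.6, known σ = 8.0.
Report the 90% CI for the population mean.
(113.77, 115.43)

z-interval (σ known):
z* = 1.645 for 90% confidence

Margin of error = z* · σ/√n = 1.645 · 8.0/√250 = 0.83

CI: (114.6 - 0.83, 114.6 + 0.83) = (113.77, 115.43)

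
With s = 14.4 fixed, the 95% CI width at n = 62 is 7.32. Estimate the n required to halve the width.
n ≈ 248

CI width ∝ 1/√n
To reduce width by factor 2, need √n to grow by 2 → need 2² = 4 times as many samples.

Current: n = 62, width = 7.32
New: n = 248, width ≈ 3.60

Width reduced by factor of 7.32/3.60 = 2.03.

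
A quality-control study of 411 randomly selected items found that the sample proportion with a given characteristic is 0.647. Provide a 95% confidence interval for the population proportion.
(0.601, 0.693)

Proportion CI:
SE = √(p̂(1-p̂)/n) = √(0.647 · 0.353 / 411) = 0.02357

z* = 1.960
Margin = z* · SE = 1.960 · 0.02357 = 0.0462

CI: 0.647 ± 0.0462 = (0.601, 0.693)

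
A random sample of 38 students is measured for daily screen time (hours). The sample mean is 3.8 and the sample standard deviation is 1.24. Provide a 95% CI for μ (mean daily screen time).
(3.39, 4.21)

t-interval (σ unknown):
df = n - 1 = 37
t* = 2.026 for 95% confidence

Margin of error = t* · s/√n = 2.026 · 1.24/√38 = 0.41

CI: (3.39, 4.21)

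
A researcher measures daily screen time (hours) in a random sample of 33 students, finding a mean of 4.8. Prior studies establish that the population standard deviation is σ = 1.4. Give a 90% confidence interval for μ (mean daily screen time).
(4.40, 5.20)

z-interval (σ known):
z* = 1.645 for 90% confidence

Margin of error = z* · σ/√n = 1.645 · 1.4/√33 = 0.40

CI: (4.8 - 0.40, 4.8 + 0.40) = (4.40, 5.20)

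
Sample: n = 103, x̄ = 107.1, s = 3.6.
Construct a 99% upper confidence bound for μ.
μ ≤ 107.94

Upper bound (one-sided):
t* = 2.363 (one-sided for 99%)
Upper bound = x̄ + t* · s/√n = 107.1 + 2.363 · 3.6/√103 = 107.94

We are 99% confident that μ ≤ 107.94.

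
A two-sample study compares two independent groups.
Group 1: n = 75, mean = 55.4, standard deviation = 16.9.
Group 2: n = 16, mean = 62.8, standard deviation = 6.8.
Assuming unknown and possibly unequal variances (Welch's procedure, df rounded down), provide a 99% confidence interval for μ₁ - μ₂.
(-14.29, -0.51)

Difference: x̄₁ - x̄₂ = -7.40
SE = √(s₁²/n₁ + s₂²/n₂) = √(16.9²/75 + 6.8²/16) = 2.5881
df = 59.60 → 59 (Welch–Satterthwaite, rounded down)
t* = 2.662

CI: -7.40 ± 2.662 · 2.5881 = -7.40 ± 6.89 = (-14.29, -0.51)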